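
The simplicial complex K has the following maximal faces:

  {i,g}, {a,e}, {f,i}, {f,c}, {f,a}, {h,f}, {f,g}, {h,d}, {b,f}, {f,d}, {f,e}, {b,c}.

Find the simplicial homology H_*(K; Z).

H_0 ≅ Z,  H_1 ≅ Z^4.

Order the vertices as a < b < c < d < e < f < g < h < i. Listing each simplex with vertices in this order, K has dimension 1 with simplices:

  0-simplices (9): a, b, c, d, e, f, g, h, i
  1-simplices (12): ae, af, bc, bf, cf, df, dh, ef, fg, fh, fi, gi

Hence C_0 ≅ Z^9, C_1 ≅ Z^12.

The boundary map ∂_1: C_1 → C_0 sends each edge [p,q] (with p < q) to q − p. For instance
  ∂bc = c − b.
As a 9×12 matrix over Z this has rank 8, with invariant factors (1,1,1,1,1,1,1,1).

From H_k ≅ ker(∂_k) / im(∂_{k+1}) we obtain:

  H_0: rank C_0 − rank ∂_1 = 9 − 8 = 1, and the invariant factors of ∂_1 are all 1, so H_0 ≅ Z.
  H_1: rank ker ∂_1 − rank ∂_2 = (12 − 8) − 0 = 4, and there is no ∂_2, so H_1 ≅ Z^4.

As a check, the Euler characteristic is 9 − 12 = -3, which agrees with 1 − 4 = -3.
(K is a triangulation of a wedge of 4 circles.)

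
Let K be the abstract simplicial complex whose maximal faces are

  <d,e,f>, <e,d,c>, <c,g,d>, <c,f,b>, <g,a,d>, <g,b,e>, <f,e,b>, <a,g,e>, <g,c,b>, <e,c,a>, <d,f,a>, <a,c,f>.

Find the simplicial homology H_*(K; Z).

H_0 = Z,  H_1 = Z_2,  H_2 = 0.

K has 7 vertices, 18 edges, 12 triangles.
rank ∂_0 = 0, rank ∂_1 = 6 ⇒ b_0 = 7 − 0 − 6 = 1; all invariant factors of ∂_1 are 1 so no torsion. So H_0 = Z.
rank ∂_1 = 6, rank ∂_2 = 12 ⇒ b_1 = 18 − 6 − 12 = 0; ∂_2 has invariant factor(s) [2] giving torsion. So H_1 = Z_2.
rank ∂_2 = 12, rank ∂_3 = 0 ⇒ b_2 = 12 − 12 − 0 = 0. So H_2 = 0.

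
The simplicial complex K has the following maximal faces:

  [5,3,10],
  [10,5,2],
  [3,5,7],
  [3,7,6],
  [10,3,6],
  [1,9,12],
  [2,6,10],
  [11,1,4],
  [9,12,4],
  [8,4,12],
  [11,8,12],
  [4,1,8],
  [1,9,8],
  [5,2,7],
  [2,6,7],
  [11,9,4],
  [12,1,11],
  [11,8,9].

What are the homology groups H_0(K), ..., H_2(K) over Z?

We work with the vertex ordering 1 < 2 < 3 < 4 < 5 < 6 < 7 < 8 < 9 < 10 < 11 < 12. The simplices of K, each written with vertices in increasing order, are:

  0-simplices (12): [1], [2], [3], [4], [5], [6], [7], [8], [9], [10], [11], [12]
  1-simplices (27): (27 of them)
  2-simplices (18): (18 of them)

Hence C_0 ≅ Z^12, C_1 ≅ Z^27, C_2 ≅ Z^18.

Boundary ∂_1: C_1 → C_0 sends each edge [p,q] (with p < q) to q − p. For instance
  ∂[9,12] = [12] − [9].
The 12×27 boundary matrix has rank 10 and Smith normal form diag(1,1,1,1,1,1,1,1,1,1).

Boundary ∂_2: C_2 → C_1 sends each 2-simplex [p,q,r] to [q,r] − [p,r] + [p,q]. For instance
  ∂[8,9,11] = [9,11] − [8,11] + [8,9],
  ∂[2,6,7] = [6,7] − [2,7] + [2,6].
The 27×18 boundary matrix has rank 17 and Smith normal form diag(1,1,1,1,1,1,1,1,1,1,1,1,1,1,1,1,2).

From H_k ≅ ker(∂_k) / im(∂_{k+1}) we obtain:

  H_0: rank C_0 − rank ∂_1 = 12 − 10 = 2, and the invariant factors of ∂_1 are all 1, so H_0 ≅ Z^2.
  H_1: rank ker ∂_1 − rank ∂_2 = (27 − 10) − 17 = 0, and ∂_2 has invariant factor 2 > 1, so H_1 ≅ Z/2Z.
  H_2: rank ker ∂_2 − rank ∂_3 = (18 − 17) − 0 = 1, and there is no ∂_3, so H_2 ≅ Z.

H_0 ≅ Z^2,  H_1 ≅ Z/2Z,  H_2 ≅ Z.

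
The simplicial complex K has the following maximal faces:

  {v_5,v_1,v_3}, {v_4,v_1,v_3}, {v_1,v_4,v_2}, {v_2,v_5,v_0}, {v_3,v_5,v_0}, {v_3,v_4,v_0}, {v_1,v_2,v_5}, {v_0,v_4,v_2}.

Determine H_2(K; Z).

Take the total order v_0 < v_1 < v_2 < v_3 < v_4 < v_5 on the vertex set. Then K (dimension 2) consists of the simplices:

  0-simplices (6): [v_0], [v_1], [v_2], [v_3], [v_4], [v_5]
  1-simplices (12): [v_0,v_2], [v_0,v_3], [v_0,v_4], [v_0,v_5], [v_1,v_2], [v_1,v_3], [v_1,v_4], [v_1,v_5], [v_2,v_4], [v_2,v_5], [v_3,v_4], [v_3,v_5]
  2-simplices (8): [v_0,v_2,v_4], [v_0,v_2,v_5], [v_0,v_3,v_4], [v_0,v_3,v_5], [v_1,v_2,v_4], [v_1,v_2,v_5], [v_1,v_3,v_4], [v_1,v_3,v_5]

giving chain groups C_0 ≅ Z^6, C_1 ≅ Z^12, C_2 ≅ Z^8.

Boundary ∂_1: C_1 → C_0 is given by ∂[p,q] = [q] − [p].
This gives a 6×12 integer matrix of rank 5; reducing to Smith normal form yields diagonal entries (1,1,1,1,1).

The boundary map ∂_2: C_2 → C_1 sends each 2-simplex [p,q,r] to [q,r] − [p,r] + [p,q]. For instance
  ∂[v_1,v_3,v_5] = [v_3,v_5] − [v_1,v_5] + [v_1,v_3],
  ∂[v_0,v_2,v_4] = [v_2,v_4] − [v_0,v_4] + [v_0,v_2].
This gives a 12×8 integer matrix of rank 7; reducing to Smith normal form yields diagonal entries (1,1,1,1,1,1,1).

From H_k ≅ ker(∂_k) / im(∂_{k+1}) we obtain:

  H_2: rank ker ∂_2 − rank ∂_3 = (8 − 7) − 0 = 1, and there is no ∂_3, so H_2 ≅ Z.

H_2 = Z.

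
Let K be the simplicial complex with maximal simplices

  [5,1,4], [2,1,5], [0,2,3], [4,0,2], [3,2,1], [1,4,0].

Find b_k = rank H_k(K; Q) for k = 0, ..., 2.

Order the vertices as 0 < 1 < 2 < 3 < 4 < 5. Listing each simplex with vertices in this order, K has dimension 2 with simplices:

  0-simplices (6): [0], [1], [2], [3], [4], [5]
  1-simplices (12): [0,1], [0,2], [0,3], [0,4], [1,2], [1,3], [1,4], [1,5], [2,3], [2,4], [2,5], [4,5]
  2-simplices (6): [0,1,4], [0,2,3], [0,2,4], [1,2,3], [1,2,5], [1,4,5]

Hence C_0 ≅ Z^6, C_1 ≅ Z^12, C_2 ≅ Z^6.

Boundary ∂_1: C_1 → C_0 sends each edge [p,q] (with p < q) to q − p. For instance
  ∂[2,4] = [4] − [2].
The 6×12 boundary matrix has rank 5 and Smith normal form diag(1,1,1,1,1).

∂_2: C_2 → C_1 maps a triangle to the signed sum of its edges. For instance
  ∂[0,2,4] = [2,4] − [0,4] + [0,2],
  ∂[1,4,5] = [4,5] − [1,5] + [1,4].
The resulting 12×6 matrix has rank 6, and its Smith normal form has invariant factors (1,1,1,1,1,1).

Computing H_k = (kernel of ∂_k) / (image of ∂_{k+1}):

  H_0: rank C_0 − rank ∂_1 = 6 − 5 = 1, and the invariant factors of ∂_1 are all 1, so H_0 = Z.
  H_1: rank ker ∂_1 − rank ∂_2 = (12 − 5) − 6 = 1, and the invariant factors of ∂_2 are all 1, so H_1 = Z.
  H_2: rank ker ∂_2 − rank ∂_3 = (6 − 6) − 0 = 0, and there is no ∂_3, so H_2 = 0.

As a check, the Euler characteristic is 6 − 12 + 6 = 0, which agrees with 1 − 1 + 0 = 0.

Hence the Betti numbers are b_0 = 1, b_1 = 1, b_2 = 0.

b_0 = 1, b_1 = 1, b_2 = 0.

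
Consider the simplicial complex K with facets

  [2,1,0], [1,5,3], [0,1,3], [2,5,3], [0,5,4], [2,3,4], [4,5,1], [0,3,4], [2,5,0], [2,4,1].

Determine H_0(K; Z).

H_0 ≅ Z.

We work with the vertex ordering 0 < 1 < 2 < 3 < 4 < 5. The simplices of K, each written with vertices in increasing order, are:

  0-simplices (6): [0], [1], [2], [3], [4], [5]
  1-simplices (15): [0,1], [0,2], [0,3], [0,4], [0,5], [1,2], [1,3], [1,4], [1,5], [2,3], [2,4], [2,5], [3,4], [3,5], [4,5]
  2-simplices (10): [0,1,2], [0,1,3], [0,2,5], [0,3,4], [0,4,5], [1,2,4], [1,3,5], [1,4,5], [2,3,4], [2,3,5]

so the chain groups are C_0 ≅ Z^6, C_1 ≅ Z^15, C_2 ≅ Z^10.

∂_1: C_1 → C_0 sends each edge [p,q] (with p < q) to q − p.
The 6×15 boundary matrix has rank 5 and Smith normal form diag(1,1,1,1,1).

Boundary ∂_2: C_2 → C_1 acts by ∂[p,q,r] = [q,r] − [p,r] + [p,q]. For instance
  ∂[1,3,5] = [3,5] − [1,5] + [1,3],
  ∂[0,2,5] = [2,5] − [0,5] + [0,2].
The 15×10 boundary matrix has rank 10 and Smith normal form diag(1,1,1,1,1,1,1,1,1,2).

From H_k ≅ ker(∂_k) / im(∂_{k+1}) we obtain:

  H_0: rank C_0 − rank ∂_1 = 6 − 5 = 1, and the invariant factors of ∂_1 are all 1, so H_0 ≅ Z.

(K is a triangulation of the real projective plane RP^2.)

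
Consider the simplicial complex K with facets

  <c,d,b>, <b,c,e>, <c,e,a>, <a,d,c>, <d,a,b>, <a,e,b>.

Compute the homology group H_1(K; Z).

K has 5 vertices, 9 edges, 6 triangles.
rank ∂_1 = 4, rank ∂_2 = 5 ⇒ b_1 = 9 − 4 − 5 = 0; all invariant factors of ∂_2 are 1 so no torsion. So H_1 ≅ 0.

H_1 ≅ 0.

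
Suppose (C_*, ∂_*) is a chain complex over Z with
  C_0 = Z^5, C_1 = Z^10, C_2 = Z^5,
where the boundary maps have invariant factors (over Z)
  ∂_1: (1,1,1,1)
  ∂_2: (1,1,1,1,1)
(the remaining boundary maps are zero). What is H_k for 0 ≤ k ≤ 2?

H_0: b_0 = 5 − 0 − 4 = 1; torsion from ∂_1 factors > 1: none. So H_0 ≅ Z.
H_1: b_1 = 10 − 4 − 5 = 1; torsion from ∂_2 factors > 1: none. So H_1 ≅ Z.
H_2: b_2 = 5 − 5 − 0 = 0; torsion from ∂_3 factors > 1: none. So H_2 ≅ 0.

H_0 ≅ Z,  H_1 ≅ Z,  H_2 = 0.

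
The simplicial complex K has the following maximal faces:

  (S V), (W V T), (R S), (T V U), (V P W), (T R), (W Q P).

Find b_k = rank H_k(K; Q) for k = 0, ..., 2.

b_0 = 1, b_1 = 1, b_2 = 0.

Order the vertices as P < Q < R < S < T < U < V < W. Listing each simplex with vertices in this order, K has dimension 2 with simplices:

  0-simplices (8): P, Q, R, S, T, U, V, W
  1-simplices (12): PQ, PV, PW, QW, RS, RT, SV, TU, TV, TW, UV, VW
  2-simplices (4): PQW, PVW, TUV, TVW

so the chain groups are C_0 ≅ Z^8, C_1 ≅ Z^12, C_2 ≅ Z^4.

The boundary map ∂_1: C_1 → C_0 is given by ∂[p,q] = [q] − [p]. For instance
  ∂PQ = Q − P.
As a 8×12 matrix over Z this has rank 7, with invariant factors (1,1,1,1,1,1,1).

Boundary ∂_2: C_2 → C_1 maps a triangle to the signed sum of its edges. For instance
  ∂PQW = QW − PW + PQ,
  ∂TVW = VW − TW + TV.
The 12×4 boundary matrix has rank 4 and Smith normal form diag(1,1,1,1).

Reading off H_k = ker ∂_k / im ∂_{k+1}:

  H_0: rank C_0 − rank ∂_1 = 8 − 7 = 1, and the invariant factors of ∂_1 are all 1, so H_0 = Z.
  H_1: rank ker ∂_1 − rank ∂_2 = (12 − 7) − 4 = 1, and the invariant factors of ∂_2 are all 1, so H_1 = Z.
  H_2: rank ker ∂_2 − rank ∂_3 = (4 − 4) − 0 = 0, and there is no ∂_3, so H_2 = 0.

Hence the Betti numbers are b_0 = 1, b_1 = 1, b_2 = 0.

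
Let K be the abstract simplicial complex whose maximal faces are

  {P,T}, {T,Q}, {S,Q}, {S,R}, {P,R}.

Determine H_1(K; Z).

Order the vertices as P < Q < R < S < T. Listing each simplex with vertices in this order, K has dimension 1 with simplices:

  0-simplices (5): P, Q, R, S, T
  1-simplices (5): PR, PT, QS, QT, RS

giving chain groups C_0 ≅ Z^5, C_1 ≅ Z^5.

The boundary map ∂_1: C_1 → C_0 maps an edge to its endpoints' difference, ∂[p,q] = q − p. For instance
  ∂PT = T − P.
The resulting 5×5 matrix has rank 4, and its Smith normal form has invariant factors (1,1,1,1).

Computing H_k = (kernel of ∂_k) / (image of ∂_{k+1}):

  H_1: rank ker ∂_1 − rank ∂_2 = (5 − 4) − 0 = 1, and there is no ∂_2, so H_1 = Z.

(K is a triangulation of the circle S^1.)

H_1 = Z.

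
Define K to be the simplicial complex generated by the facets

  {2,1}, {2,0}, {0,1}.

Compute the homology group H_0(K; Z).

H_0 ≅ Z.

Fix the vertex order 0 < 1 < 2 and write every simplex with vertices in increasing order. Then dim K = 1 and the simplices of K are:

  0-simplices (3): [0], [1], [2]
  1-simplices (3): [0,1], [0,2], [1,2]

giving chain groups C_0 ≅ Z^3, C_1 ≅ Z^3.

∂_1: C_1 → C_0 maps an edge to its endpoints' difference, ∂[p,q] = q − p. For instance
  ∂[1,2] = [2] − [1].
As a 3×3 matrix over Z this has rank 2, with invariant factors (1,1).

Reading off H_k = ker ∂_k / im ∂_{k+1}:

  H_0: rank C_0 − rank ∂_1 = 3 − 2 = 1, and the invariant factors of ∂_1 are all 1, so H_0 = Z.

(K is a triangulation of the circle S^1.)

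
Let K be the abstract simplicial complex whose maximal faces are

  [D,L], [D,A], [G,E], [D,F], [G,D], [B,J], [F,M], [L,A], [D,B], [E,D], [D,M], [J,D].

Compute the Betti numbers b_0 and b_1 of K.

Take the total order A < B < D < E < F < G < J < L < M on the vertex set. Then K (dimension 1) consists of the simplices:

  0-simplices (9): A, B, D, E, F, G, J, L, M
  1-simplices (12): AD, AL, BD, BJ, DE, DF, DG, DJ, DL, DM, EG, FM

so the chain groups are C_0 ≅ Z^9, C_1 ≅ Z^12.

The boundary map ∂_1: C_1 → C_0 sends each edge [p,q] (with p < q) to q − p.
The resulting 9×12 matrix has rank 8, and its Smith normal form has invariant factors (1,1,1,1,1,1,1,1).

Reading off H_k = ker ∂_k / im ∂_{k+1}:

  H_0: rank C_0 − rank ∂_1 = 9 − 8 = 1, and the invariant factors of ∂_1 are all 1, so H_0 = Z.
  H_1: rank ker ∂_1 − rank ∂_2 = (12 − 8) − 0 = 4, and there is no ∂_2, so H_1 = Z^4.

As a check, the Euler characteristic is 9 − 12 = -3, which agrees with 1 − 4 = -3.
(K is a triangulation of a wedge of 4 circles.)

Hence the Betti numbers are b_0 = 1, b_1 = 4.

b_0 = 1, b_1 = 4.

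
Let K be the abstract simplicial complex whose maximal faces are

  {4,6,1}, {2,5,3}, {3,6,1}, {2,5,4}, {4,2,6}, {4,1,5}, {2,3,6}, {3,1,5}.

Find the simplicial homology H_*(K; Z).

K has 6 vertices, 12 edges, 8 triangles.
rank ∂_0 = 0, rank ∂_1 = 5 ⇒ b_0 = 6 − 0 − 5 = 1; all invariant factors of ∂_1 are 1 so no torsion. So H_0 ≅ Z.
rank ∂_1 = 5, rank ∂_2 = 7 ⇒ b_1 = 12 − 5 − 7 = 0; all invariant factors of ∂_2 are 1 so no torsion. So H_1 ≅ 0.
rank ∂_2 = 7, rank ∂_3 = 0 ⇒ b_2 = 8 − 7 − 0 = 1. So H_2 ≅ Z.

H_0 ≅ Z,  H_1 = 0,  H_2 ≅ Z.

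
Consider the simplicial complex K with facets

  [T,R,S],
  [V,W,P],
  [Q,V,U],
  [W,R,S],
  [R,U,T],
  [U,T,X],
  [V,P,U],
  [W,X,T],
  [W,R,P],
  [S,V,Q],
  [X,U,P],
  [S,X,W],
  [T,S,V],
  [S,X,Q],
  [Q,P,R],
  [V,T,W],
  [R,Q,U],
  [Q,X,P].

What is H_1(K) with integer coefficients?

H_1 = Z ⊕ Z_2.

Take the total order P < Q < R < S < T < U < V < W < X on the vertex set. Then K (dimension 2) consists of the simplices:

  0-simplices (9): P, Q, R, S, T, U, V, W, X
  1-simplices (27): PQ, PR, PU, PV, PW, PX, QR, QS, QU, QV, QX, RS, RT, RU, RW, ST, SV, SW, SX, TU, TV, TW, TX, UV, UX, VW, WX
  2-simplices (18): PQR, PQX, PRW, PUV, PUX, PVW, QRU, QSV, QSX, QUV, RST, RSW, RTU, STV, SWX, TUX, TVW, TWX

Hence C_0 ≅ Z^9, C_1 ≅ Z^27, C_2 ≅ Z^18.

Boundary ∂_1: C_1 → C_0 maps an edge to its endpoints' difference, ∂[p,q] = q − p.
The resulting 9×27 matrix has rank 8, and its Smith normal form has invariant factors (1,1,1,1,1,1,1,1).

The boundary map ∂_2: C_2 → C_1 maps a triangle to the signed sum of its edges. For instance
  ∂PQX = QX − PX + PQ,
  ∂PUX = UX − PX + PU.
This gives a 27×18 integer matrix of rank 18; reducing to Smith normal form yields diagonal entries (1,1,1,1,1,1,1,1,1,1,1,1,1,1,1,1,1,2).

From H_k ≅ ker(∂_k) / im(∂_{k+1}) we obtain:

  H_1: rank ker ∂_1 − rank ∂_2 = (27 − 8) − 18 = 1, and ∂_2 has invariant factor 2 > 1, so H_1 = Z ⊕ Z_2.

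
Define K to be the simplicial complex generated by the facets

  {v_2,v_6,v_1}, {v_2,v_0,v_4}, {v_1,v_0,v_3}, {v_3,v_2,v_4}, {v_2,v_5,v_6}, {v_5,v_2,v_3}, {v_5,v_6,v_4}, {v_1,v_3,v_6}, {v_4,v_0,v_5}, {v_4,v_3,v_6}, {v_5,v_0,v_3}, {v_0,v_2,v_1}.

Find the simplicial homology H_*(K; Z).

H_0 = Z,  H_1 = Z/2Z,  H_2 = 0.

Fix the vertex order v_0 < v_1 < v_2 < v_3 < v_4 < v_5 < v_6 and write every simplex with vertices in increasing order. Then dim K = 2 and the simplices of K are:

  0-simplices (7): [v_0], [v_1], [v_2], [v_3], [v_4], [v_5], [v_6]
  1-simplices (18): (18 of them)
  2-simplices (12): (12 of them)

so the chain groups are C_0 ≅ Z^7, C_1 ≅ Z^18, C_2 ≅ Z^12.

∂_1: C_1 → C_0 maps an edge to its endpoints' difference, ∂[p,q] = q − p.
The 7×18 boundary matrix has rank 6 and Smith normal form diag(1,1,1,1,1,1).

Boundary ∂_2: C_2 → C_1 acts by ∂[p,q,r] = [q,r] − [p,r] + [p,q]. For instance
  ∂[v_0,v_2,v_4] = [v_2,v_4] − [v_0,v_4] + [v_0,v_2],
  ∂[v_2,v_5,v_6] = [v_5,v_6] − [v_2,v_6] + [v_2,v_5].
The 18×12 boundary matrix has rank 12 and Smith normal form diag(1,1,1,1,1,1,1,1,1,1,1,2).

Now H_k = ker ∂_k / im ∂_{k+1}, so:

  H_0: rank C_0 − rank ∂_1 = 7 − 6 = 1, and the invariant factors of ∂_1 are all 1, so H_0 = Z.
  H_1: rank ker ∂_1 − rank ∂_2 = (18 − 6) − 12 = 0, and ∂_2 has invariant factor 2 > 1, so H_1 = Z/2Z.
  H_2: rank ker ∂_2 − rank ∂_3 = (12 − 12) − 0 = 0, and there is no ∂_3, so H_2 = 0.

(K is a triangulation of the real projective plane RP^2.)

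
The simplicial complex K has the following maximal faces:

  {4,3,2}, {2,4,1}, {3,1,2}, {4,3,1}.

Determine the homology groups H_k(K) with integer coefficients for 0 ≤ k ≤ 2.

Take the total order 1 < 2 < 3 < 4 on the vertex set. Then K (dimension 2) consists of the simplices:

  0-simplices (4): [1], [2], [3], [4]
  1-simplices (6): [1,2], [1,3], [1,4], [2,3], [2,4], [3,4]
  2-simplices (4): [1,2,3], [1,2,4], [1,3,4], [2,3,4]

Hence C_0 ≅ Z^4, C_1 ≅ Z^6, C_2 ≅ Z^4.

The boundary map ∂_1: C_1 → C_0 sends each edge [p,q] (with p < q) to q − p. For instance
  ∂[3,4] = [4] − [3].
This gives a 4×6 integer matrix of rank 3; reducing to Smith normal form yields diagonal entries (1,1,1).

∂_2: C_2 → C_1 maps a triangle to the signed sum of its edges. For instance
  ∂[1,3,4] = [3,4] − [1,4] + [1,3],
  ∂[1,2,3] = [2,3] − [1,3] + [1,2].
This gives a 6×4 integer matrix of rank 3; reducing to Smith normal form yields diagonal entries (1,1,1).

Computing H_k = (kernel of ∂_k) / (image of ∂_{k+1}):

  H_0: rank C_0 − rank ∂_1 = 4 − 3 = 1, and the invariant factors of ∂_1 are all 1, so H_0 = Z.
  H_1: rank ker ∂_1 − rank ∂_2 = (6 − 3) − 3 = 0, and the invariant factors of ∂_2 are all 1, so H_1 = 0.
  H_2: rank ker ∂_2 − rank ∂_3 = (4 − 3) − 0 = 1, and there is no ∂_3, so H_2 = Z.

As a check, the Euler characteristic is 4 − 6 + 4 = 2, which agrees with 1 − 0 + 1 = 2.
(K is a triangulation of the 2-sphere S^2.)

H_0 ≅ Z,  H_1 = 0,  H_2 ≅ Z.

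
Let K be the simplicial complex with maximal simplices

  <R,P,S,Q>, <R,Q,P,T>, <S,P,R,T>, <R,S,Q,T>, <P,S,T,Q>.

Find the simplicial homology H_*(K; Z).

We work with the vertex ordering P < Q < R < S < T. The simplices of K, each written with vertices in increasing order, are:

  0-simplices (5): P, Q, R, S, T
  1-simplices (10): PQ, PR, PS, PT, QR, QS, QT, RS, RT, ST
  2-simplices (10): PQR, PQS, PQT, PRS, PRT, PST, QRS, QRT, QST, RST
  3-simplices (5): PQRS, PQRT, PQST, PRST, QRST

Hence C_0 ≅ Z^5, C_1 ≅ Z^10, C_2 ≅ Z^10, C_3 ≅ Z^5.

The boundary map ∂_1: C_1 → C_0 sends each edge [p,q] (with p < q) to q − p.
The resulting 5×10 matrix has rank 4, and its Smith normal form has invariant factors (1,1,1,1).

∂_2: C_2 → C_1 sends each 2-simplex [p,q,r] to [q,r] − [p,r] + [p,q]. For instance
  ∂RST = ST − RT + RS,
  ∂PQR = QR − PR + PQ.
The resulting 10×10 matrix has rank 6, and its Smith normal form has invariant factors (1,1,1,1,1,1).

∂_3: C_3 → C_2 sends each 3-simplex σ to the alternating sum Σ_i (−1)^i (σ with its i-th vertex removed). For instance
  ∂QRST = RST − QST + QRT − QRS,
  ∂PQST = QST − PST + PQT − PQS.
As a 10×5 matrix over Z this has rank 4, with invariant factors (1,1,1,1).

Reading off H_k = ker ∂_k / im ∂_{k+1}:

  H_0: rank C_0 − rank ∂_1 = 5 − 4 = 1, and the invariant factors of ∂_1 are all 1, so H_0 = Z.
  H_1: rank ker ∂_1 − rank ∂_2 = (10 − 4) − 6 = 0, and the invariant factors of ∂_2 are all 1, so H_1 = 0.
  H_2: rank ker ∂_2 − rank ∂_3 = (10 − 6) − 4 = 0, and the invariant factors of ∂_3 are all 1, so H_2 = 0.
  H_3: rank ker ∂_3 − rank ∂_4 = (5 − 4) − 0 = 1, and there is no ∂_4, so H_3 = Z.

(K is a triangulation of the 3-sphere S^3.)

H_0 ≅ Z,  H_1 = 0,  H_2 = 0,  H_3 ≅ Z.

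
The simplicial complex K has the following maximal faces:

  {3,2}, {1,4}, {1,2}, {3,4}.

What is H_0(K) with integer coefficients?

H_0 ≅ Z.

Take the total order 1 < 2 < 3 < 4 on the vertex set. Then K (dimension 1) consists of the simplices:

  0-simplices (4): [1], [2], [3], [4]
  1-simplices (4): [1,2], [1,4], [2,3], [3,4]

Hence C_0 ≅ Z^4, C_1 ≅ Z^4.

The boundary map ∂_1: C_1 → C_0 is given by ∂[p,q] = [q] − [p]. For instance
  ∂[1,4] = [4] − [1].
This gives a 4×4 integer matrix of rank 3; reducing to Smith normal form yields diagonal entries (1,1,1).

Reading off H_k = ker ∂_k / im ∂_{k+1}:

  H_0: rank C_0 − rank ∂_1 = 4 − 3 = 1, and the invariant factors of ∂_1 are all 1, so H_0 = Z.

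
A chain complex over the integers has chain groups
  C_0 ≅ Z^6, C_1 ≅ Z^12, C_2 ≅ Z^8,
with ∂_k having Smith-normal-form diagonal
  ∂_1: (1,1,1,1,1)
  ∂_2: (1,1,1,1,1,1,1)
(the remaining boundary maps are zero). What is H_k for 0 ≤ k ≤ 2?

H_0: b_0 = 6 − 0 − 5 = 1; torsion from ∂_1 factors > 1: none. So H_0 ≅ Z.
H_1: b_1 = 12 − 5 − 7 = 0; torsion from ∂_2 factors > 1: none. So H_1 ≅ 0.
H_2: b_2 = 8 − 7 − 0 = 1; torsion from ∂_3 factors > 1: none. So H_2 ≅ Z.

H_0 ≅ Z,  H_1 = 0,  H_2 ≅ Z.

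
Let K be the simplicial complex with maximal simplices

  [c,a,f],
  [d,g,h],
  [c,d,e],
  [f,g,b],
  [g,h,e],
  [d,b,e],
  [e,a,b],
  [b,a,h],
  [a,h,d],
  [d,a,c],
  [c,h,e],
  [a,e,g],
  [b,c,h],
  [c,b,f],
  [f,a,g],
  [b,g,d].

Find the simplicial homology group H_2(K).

Take the total order a < b < c < d < e < f < g < h on the vertex set. Then K (dimension 2) consists of the simplices:

  0-simplices (8): a, b, c, d, e, f, g, h
  1-simplices (24): ab, ac, ad, ae, af, ag, ah, bc, bd, be, bf, bg, bh, cd, ce, cf, ch, de, dg, dh, eg, eh, fg, gh
  2-simplices (16): abe, abh, acd, acf, adh, aeg, afg, bcf, bch, bde, bdg, bfg, cde, ceh, dgh, egh

so the chain groups are C_0 ≅ Z^8, C_1 ≅ Z^24, C_2 ≅ Z^16.

Boundary ∂_1: C_1 → C_0 sends each edge [p,q] (with p < q) to q − p. For instance
  ∂ag = g − a.
The resulting 8×24 matrix has rank 7, and its Smith normal form has invariant factors (1,1,1,1,1,1,1).

The boundary map ∂_2: C_2 → C_1 acts by ∂[p,q,r] = [q,r] − [p,r] + [p,q]. For instance
  ∂bfg = fg − bg + bf,
  ∂aeg = eg − ag + ae.
This gives a 24×16 integer matrix of rank 15; reducing to Smith normal form yields diagonal entries (1,1,1,1,1,1,1,1,1,1,1,1,1,1,1).

Reading off H_k = ker ∂_k / im ∂_{k+1}:

  H_2: rank ker ∂_2 − rank ∂_3 = (16 − 15) − 0 = 1, and there is no ∂_3, so H_2 = Z.

(K is a triangulation of the torus T^2.)

H_2 ≅ Z.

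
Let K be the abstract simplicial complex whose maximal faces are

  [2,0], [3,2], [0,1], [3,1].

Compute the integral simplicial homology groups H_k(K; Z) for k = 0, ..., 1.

H_0 ≅ Z,  H_1 ≅ Z.

Fix the vertex order 0 < 1 < 2 < 3 and write every simplex with vertices in increasing order. Then dim K = 1 and the simplices of K are:

  0-simplices (4): [0], [1], [2], [3]
  1-simplices (4): [0,1], [0,2], [1,3], [2,3]

Hence C_0 ≅ Z^4, C_1 ≅ Z^4.

The boundary map ∂_1: C_1 → C_0 sends each edge [p,q] (with p < q) to q − p.
The resulting 4×4 matrix has rank 3, and its Smith normal form has invariant factors (1,1,1).

From H_k ≅ ker(∂_k) / im(∂_{k+1}) we obtain:

  H_0: rank C_0 − rank ∂_1 = 4 − 3 = 1, and the invariant factors of ∂_1 are all 1, so H_0 ≅ Z.
  H_1: rank ker ∂_1 − rank ∂_2 = (4 − 3) − 0 = 1, and there is no ∂_2, so H_1 ≅ Z.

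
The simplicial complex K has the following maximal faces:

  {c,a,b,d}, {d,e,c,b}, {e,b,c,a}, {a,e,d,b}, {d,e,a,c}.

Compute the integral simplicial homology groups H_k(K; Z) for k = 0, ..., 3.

H_0 = Z,  H_1 = 0,  H_2 = 0,  H_3 = Z.

We work with the vertex ordering a < b < c < d < e. The simplices of K, each written with vertices in increasing order, are:

  0-simplices (5): a, b, c, d, e
  1-simplices (10): ab, ac, ad, ae, bc, bd, be, cd, ce, de
  2-simplices (10): abc, abd, abe, acd, ace, ade, bcd, bce, bde, cde
  3-simplices (5): abcd, abce, abde, acde, bcde

so the chain groups are C_0 ≅ Z^5, C_1 ≅ Z^10, C_2 ≅ Z^10, C_3 ≅ Z^5.

Boundary ∂_1: C_1 → C_0 is given by ∂[p,q] = [q] − [p]. For instance
  ∂cd = d − c.
The resulting 5×10 matrix has rank 4, and its Smith normal form has invariant factors (1,1,1,1).

The boundary map ∂_2: C_2 → C_1 maps a triangle to the signed sum of its edges. For instance
  ∂bcd = cd − bd + bc,
  ∂cde = de − ce + cd.
The 10×10 boundary matrix has rank 6 and Smith normal form diag(1,1,1,1,1,1).

Boundary ∂_3: C_3 → C_2 sends each 3-simplex σ to the alternating sum Σ_i (−1)^i (σ with its i-th vertex removed). For instance
  ∂abcd = bcd − acd + abd − abc,
  ∂bcde = cde − bde + bce − bcd.
This gives a 10×5 integer matrix of rank 4; reducing to Smith normal form yields diagonal entries (1,1,1,1).

From H_k ≅ ker(∂_k) / im(∂_{k+1}) we obtain:

  H_0: rank C_0 − rank ∂_1 = 5 − 4 = 1, and the invariant factors of ∂_1 are all 1, so H_0 = Z.
  H_1: rank ker ∂_1 − rank ∂_2 = (10 − 4) − 6 = 0, and the invariant factors of ∂_2 are all 1, so H_1 = 0.
  H_2: rank ker ∂_2 − rank ∂_3 = (10 − 6) − 4 = 0, and the invariant factors of ∂_3 are all 1, so H_2 = 0.
  H_3: rank ker ∂_3 − rank ∂_4 = (5 − 4) − 0 = 1, and there is no ∂_4, so H_3 = Z.

As a check, the Euler characteristic is 5 − 10 + 10 − 5 = 0, which agrees with 1 − 0 + 0 − 1 = 0.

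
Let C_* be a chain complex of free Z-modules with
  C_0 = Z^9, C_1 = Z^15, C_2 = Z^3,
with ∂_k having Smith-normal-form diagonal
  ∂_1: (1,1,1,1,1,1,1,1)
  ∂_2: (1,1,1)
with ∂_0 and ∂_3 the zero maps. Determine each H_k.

H_0 ≅ Z,  H_1 ≅ Z^4,  H_2 = 0.

H_0: b_0 = 9 − 0 − 8 = 1; torsion from ∂_1 factors > 1: none. So H_0 ≅ Z.
H_1: b_1 = 15 − 8 − 3 = 4; torsion from ∂_2 factors > 1: none. So H_1 ≅ Z^4.
H_2: b_2 = 3 − 3 − 0 = 0; torsion from ∂_3 factors > 1: none. So H_2 ≅ 0.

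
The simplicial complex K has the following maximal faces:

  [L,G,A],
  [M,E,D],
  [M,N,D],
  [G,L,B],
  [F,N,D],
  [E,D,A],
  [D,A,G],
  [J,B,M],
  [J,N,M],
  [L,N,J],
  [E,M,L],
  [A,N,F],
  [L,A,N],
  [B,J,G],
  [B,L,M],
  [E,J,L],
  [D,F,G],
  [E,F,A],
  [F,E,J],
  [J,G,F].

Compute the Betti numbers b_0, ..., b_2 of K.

b_0 = 1, b_1 = 1, b_2 = 0.

K has 10 vertices, 30 edges, 20 triangles.
rank ∂_0 = 0, rank ∂_1 = 9 ⇒ b_0 = 10 − 0 − 9 = 1; all invariant factors of ∂_1 are 1 so no torsion. So H_0 ≅ Z.
rank ∂_1 = 9, rank ∂_2 = 20 ⇒ b_1 = 30 − 9 − 20 = 1; ∂_2 has invariant factor(s) [2] giving torsion. So H_1 ≅ Z ⊕ Z/2Z.
rank ∂_2 = 20, rank ∂_3 = 0 ⇒ b_2 = 20 − 20 − 0 = 0. So H_2 ≅ 0.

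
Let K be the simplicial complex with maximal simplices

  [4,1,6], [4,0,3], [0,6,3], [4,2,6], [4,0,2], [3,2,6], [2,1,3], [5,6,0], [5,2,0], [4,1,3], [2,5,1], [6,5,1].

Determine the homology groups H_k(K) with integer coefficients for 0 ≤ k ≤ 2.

Order the vertices as 0 < 1 < 2 < 3 < 4 < 5 < 6. Listing each simplex with vertices in this order, K has dimension 2 with simplices:

  0-simplices (7): [0], [1], [2], [3], [4], [5], [6]
  1-simplices (18): [0,2], [0,3], [0,4], [0,5], [0,6], [1,2], [1,3], [1,4], [1,5], [1,6], [2,3], [2,4], [2,5], [2,6], [3,4], [3,6], [4,6], [5,6]
  2-simplices (12): [0,2,4], [0,2,5], [0,3,4], [0,3,6], [0,5,6], [1,2,3], [1,2,5], [1,3,4], [1,4,6], [1,5,6], [2,3,6], [2,4,6]

Hence C_0 ≅ Z^7, C_1 ≅ Z^18, C_2 ≅ Z^12.

The boundary map ∂_1: C_1 → C_0 is given by ∂[p,q] = [q] − [p]. For instance
  ∂[2,5] = [5] − [2].
The resulting 7×18 matrix has rank 6, and its Smith normal form has invariant factors (1,1,1,1,1,1).

∂_2: C_2 → C_1 maps a triangle to the signed sum of its edges. For instance
  ∂[1,4,6] = [4,6] − [1,6] + [1,4],
  ∂[0,5,6] = [5,6] − [0,6] + [0,5].
As a 18×12 matrix over Z this has rank 12, with invariant factors (1,1,1,1,1,1,1,1,1,1,1,2).

Reading off H_k = ker ∂_k / im ∂_{k+1}:

  H_0: rank C_0 − rank ∂_1 = 7 − 6 = 1, and the invariant factors of ∂_1 are all 1, so H_0 = Z.
  H_1: rank ker ∂_1 − rank ∂_2 = (18 − 6) − 12 = 0, and ∂_2 has invariant factor 2 > 1, so H_1 = Z/2.
  H_2: rank ker ∂_2 − rank ∂_3 = (12 − 12) − 0 = 0, and there is no ∂_3, so H_2 = 0.

H_0 = Z,  H_1 = Z/2,  H_2 = 0.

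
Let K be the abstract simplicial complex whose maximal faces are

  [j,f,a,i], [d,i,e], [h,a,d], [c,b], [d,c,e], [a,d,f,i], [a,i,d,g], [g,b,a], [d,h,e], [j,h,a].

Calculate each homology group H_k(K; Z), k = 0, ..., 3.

Order the vertices as a < b < c < d < e < f < g < h < i < j. Listing each simplex with vertices in this order, K has dimension 3 with simplices:

  0-simplices (10): a, b, c, d, e, f, g, h, i, j
  1-simplices (23): ab, ad, af, ag, ah, ai, aj, bc, bg, cd, ce, de, df, dg, dh, di, eh, ei, fi, fj, gi, hj, ij
  2-simplices (16): abg, adf, adg, adh, adi, afi, afj, agi, ahj, aij, cde, deh, dei, dfi, dgi, fij
  3-simplices (3): adfi, adgi, afij

so the chain groups are C_0 ≅ Z^10, C_1 ≅ Z^23, C_2 ≅ Z^16, C_3 ≅ Z^3.

∂_1: C_1 → C_0 is given by ∂[p,q] = [q] − [p]. For instance
  ∂ab = b − a.
As a 10×23 matrix over Z this has rank 9, with invariant factors (1,1,1,1,1,1,1,1,1).

The boundary map ∂_2: C_2 → C_1 maps a triangle to the signed sum of its edges. For instance
  ∂deh = eh − dh + de,
  ∂afj = fj − aj + af.
As a 23×16 matrix over Z this has rank 13, with invariant factors (1,1,1,1,1,1,1,1,1,1,1,1,1).

Boundary ∂_3: C_3 → C_2 sends each 3-simplex σ to the alternating sum Σ_i (−1)^i (σ with its i-th vertex removed). For instance
  ∂afij = fij − aij + afj − afi,
  ∂adgi = dgi − agi + adi − adg.
This gives a 16×3 integer matrix of rank 3; reducing to Smith normal form yields diagonal entries (1,1,1).

Now H_k = ker ∂_k / im ∂_{k+1}, so:

  H_0: rank C_0 − rank ∂_1 = 10 − 9 = 1, and the invariant factors of ∂_1 are all 1, so H_0 ≅ Z.
  H_1: rank ker ∂_1 − rank ∂_2 = (23 − 9) − 13 = 1, and the invariant factors of ∂_2 are all 1, so H_1 ≅ Z.
  H_2: rank ker ∂_2 − rank ∂_3 = (16 − 13) − 3 = 0, and the invariant factors of ∂_3 are all 1, so H_2 ≅ 0.
  H_3: rank ker ∂_3 − rank ∂_4 = (3 − 3) − 0 = 0, and there is no ∂_4, so H_3 ≅ 0.

As a check, the Euler characteristic is 10 − 23 + 16 − 3 = 0, which agrees with 1 − 1 + 0 − 0 = 0.

H_0 ≅ Z,  H_1 ≅ Z,  H_2 = 0,  H_3 = 0.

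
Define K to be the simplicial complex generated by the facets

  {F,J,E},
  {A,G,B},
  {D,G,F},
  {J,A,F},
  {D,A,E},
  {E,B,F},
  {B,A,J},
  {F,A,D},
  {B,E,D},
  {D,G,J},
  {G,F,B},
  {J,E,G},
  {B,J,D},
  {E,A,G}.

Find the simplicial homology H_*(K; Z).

Order the vertices as A < B < D < E < F < G < J. Listing each simplex with vertices in this order, K has dimension 2 with simplices:

  0-simplices (7): A, B, D, E, F, G, J
  1-simplices (21): AB, AD, AE, AF, AG, AJ, BD, BE, BF, BG, BJ, DE, DF, DG, DJ, EF, EG, EJ, FG, FJ, GJ
  2-simplices (14): ABG, ABJ, ADE, ADF, AEG, AFJ, BDE, BDJ, BEF, BFG, DFG, DGJ, EFJ, EGJ

so the chain groups are C_0 ≅ Z^7, C_1 ≅ Z^21, C_2 ≅ Z^14.

The boundary map ∂_1: C_1 → C_0 maps an edge to its endpoints' difference, ∂[p,q] = q − p. For instance
  ∂AF = F − A.
As a 7×21 matrix over Z this has rank 6, with invariant factors (1,1,1,1,1,1).

Boundary ∂_2: C_2 → C_1 acts by ∂[p,q,r] = [q,r] − [p,r] + [p,q]. For instance
  ∂ADE = DE − AE + AD,
  ∂ADF = DF − AF + AD.
The 21×14 boundary matrix has rank 13 and Smith normal form diag(1,1,1,1,1,1,1,1,1,1,1,1,1).

Computing H_k = (kernel of ∂_k) / (image of ∂_{k+1}):

  H_0: rank C_0 − rank ∂_1 = 7 − 6 = 1, and the invariant factors of ∂_1 are all 1, so H_0 = Z.
  H_1: rank ker ∂_1 − rank ∂_2 = (21 − 6) − 13 = 2, and the invariant factors of ∂_2 are all 1, so H_1 = Z^2.
  H_2: rank ker ∂_2 − rank ∂_3 = (14 − 13) − 0 = 1, and there is no ∂_3, so H_2 = Z.

H_0 = Z,  H_1 = Z^2,  H_2 = Z.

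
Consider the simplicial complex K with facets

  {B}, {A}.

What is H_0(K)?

K has 2 vertices.
rank ∂_0 = 0, rank ∂_1 = 0 ⇒ b_0 = 2 − 0 − 0 = 2. So H_0 = Z^2.

H_0 ≅ Z^2.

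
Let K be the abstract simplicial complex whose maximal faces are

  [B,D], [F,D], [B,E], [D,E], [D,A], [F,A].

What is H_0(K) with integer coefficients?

H_0 = Z.

Fix the vertex order A < B < D < E < F and write every simplex with vertices in increasing order. Then dim K = 1 and the simplices of K are:

  0-simplices (5): A, B, D, E, F
  1-simplices (6): AD, AF, BD, BE, DE, DF

Hence C_0 ≅ Z^5, C_1 ≅ Z^6.

Boundary ∂_1: C_1 → C_0 maps an edge to its endpoints' difference, ∂[p,q] = q − p. For instance
  ∂DF = F − D.
As a 5×6 matrix over Z this has rank 4, with invariant factors (1,1,1,1).

Computing H_k = (kernel of ∂_k) / (image of ∂_{k+1}):

  H_0: rank C_0 − rank ∂_1 = 5 − 4 = 1, and the invariant factors of ∂_1 are all 1, so H_0 = Z.

(K is a triangulation of a wedge of 2 circles.)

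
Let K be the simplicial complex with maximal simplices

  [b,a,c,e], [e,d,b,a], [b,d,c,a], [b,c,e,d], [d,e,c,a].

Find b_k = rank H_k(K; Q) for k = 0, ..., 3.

Order the vertices as a < b < c < d < e. Listing each simplex with vertices in this order, K has dimension 3 with simplices:

  0-simplices (5): a, b, c, d, e
  1-simplices (10): ab, ac, ad, ae, bc, bd, be, cd, ce, de
  2-simplices (10): abc, abd, abe, acd, ace, ade, bcd, bce, bde, cde
  3-simplices (5): abcd, abce, abde, acde, bcde

giving chain groups C_0 ≅ Z^5, C_1 ≅ Z^10, C_2 ≅ Z^10, C_3 ≅ Z^5.

Boundary ∂_1: C_1 → C_0 sends each edge [p,q] (with p < q) to q − p.
The 5×10 boundary matrix has rank 4 and Smith normal form diag(1,1,1,1).

∂_2: C_2 → C_1 maps a triangle to the signed sum of its edges. For instance
  ∂ace = ce − ae + ac,
  ∂cde = de − ce + cd.
This gives a 10×10 integer matrix of rank 6; reducing to Smith normal form yields diagonal entries (1,1,1,1,1,1).

∂_3: C_3 → C_2 sends each 3-simplex σ to the alternating sum Σ_i (−1)^i (σ with its i-th vertex removed). For instance
  ∂acde = cde − ade + ace − acd,
  ∂abce = bce − ace + abe − abc.
This gives a 10×5 integer matrix of rank 4; reducing to Smith normal form yields diagonal entries (1,1,1,1).

From H_k ≅ ker(∂_k) / im(∂_{k+1}) we obtain:

  H_0: rank C_0 − rank ∂_1 = 5 − 4 = 1, and the invariant factors of ∂_1 are all 1, so H_0 = Z.
  H_1: rank ker ∂_1 − rank ∂_2 = (10 − 4) − 6 = 0, and the invariant factors of ∂_2 are all 1, so H_1 = 0.
  H_2: rank ker ∂_2 − rank ∂_3 = (10 − 6) − 4 = 0, and the invariant factors of ∂_3 are all 1, so H_2 = 0.
  H_3: rank ker ∂_3 − rank ∂_4 = (5 − 4) − 0 = 1, and there is no ∂_4, so H_3 = Z.

As a check, the Euler characteristic is 5 − 10 + 10 − 5 = 0, which agrees with 1 − 0 + 0 − 1 = 0.
(K is a triangulation of the 3-sphere S^3.)

Hence the Betti numbers are b_0 = 1, b_1 = 0, b_2 = 0, b_3 = 1.

b_0 = 1, b_1 = 0, b_2 = 0, b_3 = 1.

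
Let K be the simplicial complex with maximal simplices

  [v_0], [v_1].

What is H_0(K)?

H_0 ≅ Z^2.

Take the total order v_0 < v_1 on the vertex set. Then K (dimension 0) consists of the simplices:

  0-simplices (2): [v_0], [v_1]

giving chain groups C_0 ≅ Z^2.

From H_k ≅ ker(∂_k) / im(∂_{k+1}) we obtain:

  H_0: rank C_0 − rank ∂_1 = 2 − 0 = 2, and there is no ∂_1, so H_0 ≅ Z^2.

(K is a triangulation of a set of 2 points.)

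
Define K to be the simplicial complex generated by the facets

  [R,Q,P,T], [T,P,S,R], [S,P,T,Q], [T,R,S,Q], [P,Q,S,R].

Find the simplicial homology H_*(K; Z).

We work with the vertex ordering P < Q < R < S < T. The simplices of K, each written with vertices in increasing order, are:

  0-simplices (5): P, Q, R, S, T
  1-simplices (10): PQ, PR, PS, PT, QR, QS, QT, RS, RT, ST
  2-simplices (10): PQR, PQS, PQT, PRS, PRT, PST, QRS, QRT, QST, RST
  3-simplices (5): PQRS, PQRT, PQST, PRST, QRST

Hence C_0 ≅ Z^5, C_1 ≅ Z^10, C_2 ≅ Z^10, C_3 ≅ Z^5.

The boundary map ∂_1: C_1 → C_0 is given by ∂[p,q] = [q] − [p]. For instance
  ∂RS = S − R.
As a 5×10 matrix over Z this has rank 4, with invariant factors (1,1,1,1).

The boundary map ∂_2: C_2 → C_1 maps a triangle to the signed sum of its edges. For instance
  ∂PQT = QT − PT + PQ,
  ∂QRT = RT − QT + QR.
This gives a 10×10 integer matrix of rank 6; reducing to Smith normal form yields diagonal entries (1,1,1,1,1,1).

∂_3: C_3 → C_2 sends each 3-simplex σ to the alternating sum Σ_i (−1)^i (σ with its i-th vertex removed). For instance
  ∂QRST = RST − QST + QRT − QRS,
  ∂PQST = QST − PST + PQT − PQS.
The resulting 10×5 matrix has rank 4, and its Smith normal form has invariant factors (1,1,1,1).

From H_k ≅ ker(∂_k) / im(∂_{k+1}) we obtain:

  H_0: rank C_0 − rank ∂_1 = 5 − 4 = 1, and the invariant factors of ∂_1 are all 1, so H_0 ≅ Z.
  H_1: rank ker ∂_1 − rank ∂_2 = (10 − 4) − 6 = 0, and the invariant factors of ∂_2 are all 1, so H_1 ≅ 0.
  H_2: rank ker ∂_2 − rank ∂_3 = (10 − 6) − 4 = 0, and the invariant factors of ∂_3 are all 1, so H_2 ≅ 0.
  H_3: rank ker ∂_3 − rank ∂_4 = (5 − 4) − 0 = 1, and there is no ∂_4, so H_3 ≅ Z.

(K is a triangulation of the 3-sphere S^3.)

H_0 = Z,  H_1 = 0,  H_2 = 0,  H_3 = Z.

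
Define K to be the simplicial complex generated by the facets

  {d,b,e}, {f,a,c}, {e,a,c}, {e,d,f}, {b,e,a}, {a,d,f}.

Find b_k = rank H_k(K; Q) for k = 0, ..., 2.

b_0 = 1, b_1 = 1, b_2 = 0.

Fix the vertex order a < b < c < d < e < f and write every simplex with vertices in increasing order. Then dim K = 2 and the simplices of K are:

  0-simplices (6): a, b, c, d, e, f
  1-simplices (12): ab, ac, ad, ae, af, bd, be, ce, cf, de, df, ef
  2-simplices (6): abe, ace, acf, adf, bde, def

giving chain groups C_0 ≅ Z^6, C_1 ≅ Z^12, C_2 ≅ Z^6.

Boundary ∂_1: C_1 → C_0 sends each edge [p,q] (with p < q) to q − p. For instance
  ∂ad = d − a.
The 6×12 boundary matrix has rank 5 and Smith normal form diag(1,1,1,1,1).

∂_2: C_2 → C_1 maps a triangle to the signed sum of its edges. For instance
  ∂adf = df − af + ad,
  ∂ace = ce − ae + ac.
The 12×6 boundary matrix has rank 6 and Smith normal form diag(1,1,1,1,1,1).

From H_k ≅ ker(∂_k) / im(∂_{k+1}) we obtain:

  H_0: rank C_0 − rank ∂_1 = 6 − 5 = 1, and the invariant factors of ∂_1 are all 1, so H_0 = Z.
  H_1: rank ker ∂_1 − rank ∂_2 = (12 − 5) − 6 = 1, and the invariant factors of ∂_2 are all 1, so H_1 = Z.
  H_2: rank ker ∂_2 − rank ∂_3 = (6 − 6) − 0 = 0, and there is no ∂_3, so H_2 = 0.

(K is a triangulation of the cylinder S^1 x I.)

Hence the Betti numbers are b_0 = 1, b_1 = 1, b_2 = 0.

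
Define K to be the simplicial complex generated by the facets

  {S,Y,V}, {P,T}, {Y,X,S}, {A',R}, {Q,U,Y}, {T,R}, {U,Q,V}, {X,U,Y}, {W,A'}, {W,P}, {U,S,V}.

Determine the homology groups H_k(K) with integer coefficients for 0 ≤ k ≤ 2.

H_0 ≅ Z^2,  H_1 ≅ Z^2,  H_2 = 0.

Order the vertices as P < Q < R < S < T < U < V < W < X < Y < A'. Listing each simplex with vertices in this order, K has dimension 2 with simplices:

  0-simplices (11): [P], [Q], [R], [S], [T], [U], [V], [W], [X], [Y], [A']
  1-simplices (17): [P,T], [P,W], [Q,U], [Q,V], [Q,Y], [R,T], [R,A'], [S,U], [S,V], [S,X], [S,Y], [U,V], [U,X], [U,Y], [V,Y], [W,A'], [X,Y]
  2-simplices (6): [Q,U,V], [Q,U,Y], [S,U,V], [S,V,Y], [S,X,Y], [U,X,Y]

Hence C_0 ≅ Z^11, C_1 ≅ Z^17, C_2 ≅ Z^6.

∂_1: C_1 → C_0 is given by ∂[p,q] = [q] − [p].
This gives a 11×17 integer matrix of rank 9; reducing to Smith normal form yields diagonal entries (1,1,1,1,1,1,1,1,1).

The boundary map ∂_2: C_2 → C_1 acts by ∂[p,q,r] = [q,r] − [p,r] + [p,q]. For instance
  ∂[Q,U,V] = [U,V] − [Q,V] + [Q,U],
  ∂[S,V,Y] = [V,Y] − [S,Y] + [S,V].
The resulting 17×6 matrix has rank 6, and its Smith normal form has invariant factors (1,1,1,1,1,1).

Reading off H_k = ker ∂_k / im ∂_{k+1}:

  H_0: rank C_0 − rank ∂_1 = 11 − 9 = 2, and the invariant factors of ∂_1 are all 1, so H_0 = Z^2.
  H_1: rank ker ∂_1 − rank ∂_2 = (17 − 9) − 6 = 2, and the invariant factors of ∂_2 are all 1, so H_1 = Z^2.
  H_2: rank ker ∂_2 − rank ∂_3 = (6 − 6) − 0 = 0, and there is no ∂_3, so H_2 = 0.

As a check, the Euler characteristic is 11 − 17 + 6 = 0, which agrees with 2 − 2 + 0 = 0.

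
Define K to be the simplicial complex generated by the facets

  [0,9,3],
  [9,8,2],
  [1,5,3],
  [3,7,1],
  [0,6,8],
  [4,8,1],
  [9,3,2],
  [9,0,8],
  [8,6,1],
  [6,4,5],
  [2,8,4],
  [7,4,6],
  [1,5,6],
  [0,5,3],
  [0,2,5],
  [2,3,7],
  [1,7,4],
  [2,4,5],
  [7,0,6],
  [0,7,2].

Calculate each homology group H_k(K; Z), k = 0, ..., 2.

H_0 ≅ Z,  H_1 ≅ Z ⊕ Z/2Z,  H_2 = 0.

Order the vertices as 0 < 1 < 2 < 3 < 4 < 5 < 6 < 7 < 8 < 9. Listing each simplex with vertices in this order, K has dimension 2 with simplices:

  0-simplices (10): [0], [1], [2], [3], [4], [5], [6], [7], [8], [9]
  1-simplices (30): (30 of them)
  2-simplices (20): (20 of them)

so the chain groups are C_0 ≅ Z^10, C_1 ≅ Z^30, C_2 ≅ Z^20.

∂_1: C_1 → C_0 is given by ∂[p,q] = [q] − [p]. For instance
  ∂[3,9] = [9] − [3].
This gives a 10×30 integer matrix of rank 9; reducing to Smith normal form yields diagonal entries (1,1,1,1,1,1,1,1,1).

The boundary map ∂_2: C_2 → C_1 acts by ∂[p,q,r] = [q,r] − [p,r] + [p,q]. For instance
  ∂[0,6,7] = [6,7] − [0,7] + [0,6],
  ∂[2,4,8] = [4,8] − [2,8] + [2,4].
This gives a 30×20 integer matrix of rank 20; reducing to Smith normal form yields diagonal entries (1,1,1,1,1,1,1,1,1,1,1,1,1,1,1,1,1,1,1,2).

Computing H_k = (kernel of ∂_k) / (image of ∂_{k+1}):

  H_0: rank C_0 − rank ∂_1 = 10 − 9 = 1, and the invariant factors of ∂_1 are all 1, so H_0 ≅ Z.
  H_1: rank ker ∂_1 − rank ∂_2 = (30 − 9) − 20 = 1, and ∂_2 has invariant factor 2 > 1, so H_1 ≅ Z ⊕ Z/2Z.
  H_2: rank ker ∂_2 − rank ∂_3 = (20 − 20) − 0 = 0, and there is no ∂_3, so H_2 ≅ 0.

As a check, the Euler characteristic is 10 − 30 + 20 = 0, which agrees with 1 − 1 + 0 = 0.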